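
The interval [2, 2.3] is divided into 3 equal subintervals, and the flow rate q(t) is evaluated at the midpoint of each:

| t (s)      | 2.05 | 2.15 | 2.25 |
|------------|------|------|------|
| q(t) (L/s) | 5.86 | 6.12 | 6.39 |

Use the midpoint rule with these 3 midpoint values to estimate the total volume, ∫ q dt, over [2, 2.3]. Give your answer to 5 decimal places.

h = 0.1, n = 3.
h·[y(m₁) + y(m₂) + y(m₃)] = 0.1·(18.37) = 1.83700.

1.83700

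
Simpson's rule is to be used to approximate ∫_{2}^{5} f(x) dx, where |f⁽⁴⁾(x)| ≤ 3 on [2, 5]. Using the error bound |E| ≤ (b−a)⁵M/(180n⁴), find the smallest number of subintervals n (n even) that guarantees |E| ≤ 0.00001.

Need 729/(180n⁴) ≤ 0.00001.
n⁴ ≥ 729/(180·0.00001) = 405000 ⇒ n ≥ 25.2269, so the smallest even n is 26. (n must be even for Simpson's rule.)

26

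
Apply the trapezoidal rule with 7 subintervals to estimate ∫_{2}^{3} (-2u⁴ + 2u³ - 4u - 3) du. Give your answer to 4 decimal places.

h = (3 − 2)/7 = 0.142857.
Nodes u₀,…,u₇ = 2, 2.142857, 2.285714, 2.428571, 2.571429, 2.714286, 2.857143, 3.
f(u) = -2u⁴ + 2u³ - 4u - 3: f₀=-27, f₁=-34.062057, f₂=-42.850062, f₃=-53.638900, f₄=-66.723449, f₅=-82.418576, f₆=-101.059142, f₇=-123.
(h/2)·[f₀ + 2f₁ + 2f₂ + 2f₃ + 2f₄ + 2f₅ + 2f₆ + f₇] = 0.071429·(-911.504373) = -65.1075.

-65.1075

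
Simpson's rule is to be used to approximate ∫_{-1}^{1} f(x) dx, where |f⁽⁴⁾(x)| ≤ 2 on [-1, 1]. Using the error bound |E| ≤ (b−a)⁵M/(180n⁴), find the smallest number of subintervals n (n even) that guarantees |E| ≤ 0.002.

4

Need 64/(180n⁴) ≤ 0.002.
n⁴ ≥ 64/(180·0.002) = 177.778 ⇒ n ≥ 3.6515, so the smallest even n is 4. (n must be even for Simpson's rule.)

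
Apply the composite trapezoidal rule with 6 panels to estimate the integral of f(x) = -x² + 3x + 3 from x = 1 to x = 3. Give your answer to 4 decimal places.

9.2963

h = (3 − 1)/6 = 0.333333.
Nodes x₀,…,x₆ = 1, 1.333333, 1.666667, 2, 2.333333, 2.666667, 3.
f(x) = -x² + 3x + 3: f₀=5, f₁=5.222222, f₂=5.222222, f₃=5, f₄=4.555556, f₅=3.888889, f₆=3.
(h/2)·[f₀ + 2f₁ + 2f₂ + 2f₃ + 2f₄ + 2f₅ + f₆] = 0.166667·(55.777778) = 9.2963.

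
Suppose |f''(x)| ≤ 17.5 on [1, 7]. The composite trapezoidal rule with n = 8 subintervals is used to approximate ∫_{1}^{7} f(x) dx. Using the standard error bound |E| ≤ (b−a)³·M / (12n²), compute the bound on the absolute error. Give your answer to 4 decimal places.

|E| ≤ (6)³·17.5 / (12·8²) = 3780/768 = 4.9219.

4.9219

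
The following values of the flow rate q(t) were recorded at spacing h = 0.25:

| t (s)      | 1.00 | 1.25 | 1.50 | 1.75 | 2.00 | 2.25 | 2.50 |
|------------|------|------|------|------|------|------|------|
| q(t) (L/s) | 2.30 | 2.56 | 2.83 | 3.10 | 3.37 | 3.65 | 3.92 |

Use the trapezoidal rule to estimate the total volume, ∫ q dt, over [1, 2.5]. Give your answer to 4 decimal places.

h = 0.25, n = 6.
(h/2)·[y₀ + 2y₁ + 2y₂ + 2y₃ + 2y₄ + 2y₅ + y₆] = 0.125·(37.24) = 4.6550.

4.6550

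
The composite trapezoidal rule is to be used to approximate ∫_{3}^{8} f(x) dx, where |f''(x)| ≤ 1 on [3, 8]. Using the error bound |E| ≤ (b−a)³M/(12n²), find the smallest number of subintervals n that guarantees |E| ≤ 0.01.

33

Need 125/(12n²) ≤ 0.01.
n² ≥ 125/(12·0.01) = 1041.67 ⇒ n ≥ 32.2749, so the smallest n is 33.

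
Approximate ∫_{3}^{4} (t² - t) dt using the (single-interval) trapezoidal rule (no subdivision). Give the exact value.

9

T = (b−a)/2 · [f(3) + f(4)] = 0.5·[6 + 12] = 9.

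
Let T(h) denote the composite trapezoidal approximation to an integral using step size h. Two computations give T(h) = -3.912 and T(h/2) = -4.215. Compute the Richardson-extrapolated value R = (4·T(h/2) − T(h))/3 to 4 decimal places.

-4.3160

R = (4·T(h/2) − T(h)) / 3 = (4·(-4.215) − (-3.912))/3 = (-12.948)/3 = -4.3160.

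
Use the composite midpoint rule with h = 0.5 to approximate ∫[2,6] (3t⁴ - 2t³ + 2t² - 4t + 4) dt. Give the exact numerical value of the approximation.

4072.921875

h = (6 − 2)/8 = 0.5.
Midpoints m₁,…,m₈ = 2.25, 2.75, 3.25, 3.75, 4.25, 4.75, 5.25, 5.75.
f(m₁)=59.23046875, f(m₂)=138.10546875, f(m₃)=278.16796875, f(m₄)=504.91796875, f(m₅)=848.35546875, f(m₆)=1342.98046875, f(m₇)=2027.79296875, f(m₈)=2946.29296875.
h·[f(m₁) + f(m₂) + f(m₃) + f(m₄) + f(m₅) + f(m₆) + f(m₇) + f(m₈)] = 0.5·(8145.84375) = 4072.921875.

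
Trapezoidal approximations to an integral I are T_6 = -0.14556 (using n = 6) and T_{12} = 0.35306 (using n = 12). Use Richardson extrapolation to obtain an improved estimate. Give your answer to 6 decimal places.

0.519267

R = (4·T_{12} − T_6) / 3 = (4·0.35306 − (-0.14556))/3 = (1.55780)/3 = 0.519267.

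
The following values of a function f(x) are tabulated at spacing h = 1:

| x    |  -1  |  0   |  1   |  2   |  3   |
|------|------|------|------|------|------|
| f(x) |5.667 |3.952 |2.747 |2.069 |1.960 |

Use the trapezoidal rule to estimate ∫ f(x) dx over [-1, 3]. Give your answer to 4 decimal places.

12.5815

h = 1, n = 4.
(h/2)·[y₀ + 2y₁ + 2y₂ + 2y₃ + y₄] = 0.5·(25.163) = 12.5815.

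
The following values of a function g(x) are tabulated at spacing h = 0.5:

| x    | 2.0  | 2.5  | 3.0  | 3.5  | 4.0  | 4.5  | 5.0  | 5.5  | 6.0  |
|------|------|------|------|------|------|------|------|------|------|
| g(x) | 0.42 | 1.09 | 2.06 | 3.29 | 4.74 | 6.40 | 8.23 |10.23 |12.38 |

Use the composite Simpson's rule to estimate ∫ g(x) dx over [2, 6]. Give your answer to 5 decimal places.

h = 0.5, n = 8.
(h/3)·[y₀ + 4y₁ + 2y₂ + 4y₃ + 2y₄ + 4y₅ + 2y₆ + 4y₇ + y₈] = 0.166667·(126.90) = 21.15000.

21.15000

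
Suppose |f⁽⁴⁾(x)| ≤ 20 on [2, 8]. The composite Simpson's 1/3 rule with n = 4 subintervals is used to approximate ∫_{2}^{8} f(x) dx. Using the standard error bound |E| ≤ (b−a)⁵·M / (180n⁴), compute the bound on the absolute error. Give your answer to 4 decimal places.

|E| ≤ (6)⁵·20 / (180·4⁴) = 155520/46080 = 3.3750.

3.3750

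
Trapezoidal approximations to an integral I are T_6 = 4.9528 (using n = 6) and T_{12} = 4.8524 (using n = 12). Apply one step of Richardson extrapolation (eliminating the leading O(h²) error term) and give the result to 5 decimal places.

4.81893

R = (4·T_{12} − T_6) / 3 = (4·4.8524 − 4.9528)/3 = (14.4568)/3 = 4.81893.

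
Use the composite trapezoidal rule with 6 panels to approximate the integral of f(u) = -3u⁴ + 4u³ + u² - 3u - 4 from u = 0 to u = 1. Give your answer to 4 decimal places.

-4.7620

h = (1 − 0)/6 = 0.166667.
Nodes u₀,…,u₆ = 0, 0.166667, 0.333333, 0.5, 0.666667, 0.833333, 1.
f(u) = -3u⁴ + 4u³ + u² - 3u - 4: f₀=-4, f₁=-4.456019, f₂=-4.777778, f₃=-4.9375, f₄=-4.962963, f₅=-4.9375, f₆=-5.
(h/2)·[f₀ + 2f₁ + 2f₂ + 2f₃ + 2f₄ + 2f₅ + f₆] = 0.083333·(-57.143519) = -4.7620.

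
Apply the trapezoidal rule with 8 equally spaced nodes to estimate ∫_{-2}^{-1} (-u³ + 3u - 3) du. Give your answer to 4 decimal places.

-3.7347

h = (-1 − (-2))/7 = 0.142857.
Nodes u₀,…,u₇ = -2, -1.857143, -1.714286, -1.571429, -1.428571, -1.285714, -1.142857, -1.
f(u) = -u³ + 3u - 3: f₀=-1, f₁=-2.166181, f₂=-3.104956, f₃=-3.833819, f₄=-4.370262, f₅=-4.731778, f₆=-4.935860, f₇=-5.
(h/2)·[f₀ + 2f₁ + 2f₂ + 2f₃ + 2f₄ + 2f₅ + 2f₆ + f₇] = 0.071429·(-52.285714) = -3.7347.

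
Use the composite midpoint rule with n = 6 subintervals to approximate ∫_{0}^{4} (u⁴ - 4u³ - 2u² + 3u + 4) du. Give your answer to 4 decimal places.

h = (4 − 0)/6 = 0.666667.
Midpoints m₁,…,m₆ = 0.333333, 1, 1.666667, 2.333333, 3, 3.666667.
f(m₁)=4.641975, f(m₂)=2, f(m₃)=-7.358025, f(m₄)=-21.061728, f(m₅)=-32, f(m₆)=-28.320988.
h·[f(m₁) + f(m₂) + f(m₃) + f(m₄) + f(m₅) + f(m₆)] = 0.666667·(-82.098765) = -54.7325.

-54.7325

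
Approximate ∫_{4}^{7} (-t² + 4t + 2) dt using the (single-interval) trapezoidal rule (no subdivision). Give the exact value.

-25.5

T = (b−a)/2 · [f(4) + f(7)] = 1.5·[2 + (-19)] = -25.5.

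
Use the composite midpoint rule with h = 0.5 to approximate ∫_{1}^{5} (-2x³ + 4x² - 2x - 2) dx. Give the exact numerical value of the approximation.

-177.5

h = (5 − 1)/8 = 0.5.
Midpoints m₁,…,m₈ = 1.25, 1.75, 2.25, 2.75, 3.25, 3.75, 4.25, 4.75.
f(m₁)=-2.15625, f(m₂)=-3.96875, f(m₃)=-9.03125, f(m₄)=-18.84375, f(m₅)=-34.90625, f(m₆)=-58.71875, f(m₇)=-91.78125, f(m₈)=-135.59375.
h·[f(m₁) + f(m₂) + f(m₃) + f(m₄) + f(m₅) + f(m₆) + f(m₇) + f(m₈)] = 0.5·(-355) = -177.5.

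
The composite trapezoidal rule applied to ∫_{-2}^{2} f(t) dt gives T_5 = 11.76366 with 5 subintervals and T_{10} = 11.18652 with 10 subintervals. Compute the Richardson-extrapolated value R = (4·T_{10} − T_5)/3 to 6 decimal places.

R = (4·T_{10} − T_5) / 3 = (4·11.18652 − 11.76366)/3 = (32.98242)/3 = 10.994140.

10.994140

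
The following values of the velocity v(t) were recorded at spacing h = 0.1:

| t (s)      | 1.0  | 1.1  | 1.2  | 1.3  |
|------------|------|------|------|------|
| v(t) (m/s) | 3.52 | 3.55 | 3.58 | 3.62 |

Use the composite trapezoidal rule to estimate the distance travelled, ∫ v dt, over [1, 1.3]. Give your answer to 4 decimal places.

1.0700

h = 0.1, n = 3.
(h/2)·[y₀ + 2y₁ + 2y₂ + y₃] = 0.05·(21.40) = 1.0700.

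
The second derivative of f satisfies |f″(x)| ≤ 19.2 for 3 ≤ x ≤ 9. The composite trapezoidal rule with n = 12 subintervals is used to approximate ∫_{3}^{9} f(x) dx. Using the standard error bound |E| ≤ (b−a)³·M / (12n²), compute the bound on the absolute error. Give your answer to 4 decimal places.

|E| ≤ (6)³·19.2 / (12·12²) = 4147.2/1728 = 2.4000.

2.4000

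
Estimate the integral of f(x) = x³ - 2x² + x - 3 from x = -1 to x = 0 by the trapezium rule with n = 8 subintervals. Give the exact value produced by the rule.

-4.42578125

h = (0 − (-1))/8 = 0.125.
Nodes x₀,…,x₈ = -1, -0.875, -0.75, -0.625, -0.5, -0.375, -0.25, -0.125, 0.
f(x) = x³ - 2x² + x - 3: f₀=-7, f₁=-6.076171875, f₂=-5.296875, f₃=-4.650390625, f₄=-4.125, f₅=-3.708984375, f₆=-3.390625, f₇=-3.158203125, f₈=-3.
(h/2)·[f₀ + 2f₁ + 2f₂ + 2f₃ + 2f₄ + 2f₅ + 2f₆ + 2f₇ + f₈] = 0.0625·(-70.8125) = -4.42578125.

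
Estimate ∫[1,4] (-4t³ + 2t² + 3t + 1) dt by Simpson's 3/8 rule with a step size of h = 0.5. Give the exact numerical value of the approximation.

-187.5

h = (4 − 1)/6 = 0.5.
Nodes t₀,…,t₆ = 1, 1.5, 2, 2.5, 3, 3.5, 4.
f(t) = -4t³ + 2t² + 3t + 1: f₀=2, f₁=-3.5, f₂=-17, f₃=-41.5, f₄=-80, f₅=-135.5, f₆=-211.
(3h/8)·[f₀ + 3f₁ + 3f₂ + 2f₃ + 3f₄ + 3f₅ + f₆] = 0.1875·(-1000) = -187.5.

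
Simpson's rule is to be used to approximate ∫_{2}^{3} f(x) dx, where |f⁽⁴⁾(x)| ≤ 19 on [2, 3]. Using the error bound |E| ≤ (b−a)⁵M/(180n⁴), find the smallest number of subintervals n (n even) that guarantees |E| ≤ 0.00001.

Need 19/(180n⁴) ≤ 0.00001.
n⁴ ≥ 19/(180·0.00001) = 10555.6 ⇒ n ≥ 10.1361, so the smallest even n is 12. (n must be even for Simpson's rule.)

12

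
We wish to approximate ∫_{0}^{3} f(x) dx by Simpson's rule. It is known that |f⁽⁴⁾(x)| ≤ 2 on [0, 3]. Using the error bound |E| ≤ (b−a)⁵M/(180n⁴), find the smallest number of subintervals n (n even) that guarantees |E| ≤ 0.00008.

Need 486/(180n⁴) ≤ 0.00008.
n⁴ ≥ 486/(180·0.00008) = 33750 ⇒ n ≥ 13.5540, so the smallest even n is 14. (n must be even for Simpson's rule.)

14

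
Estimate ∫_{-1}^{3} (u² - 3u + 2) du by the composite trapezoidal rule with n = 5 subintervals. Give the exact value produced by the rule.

h = (3 − (-1))/5 = 0.8.
Nodes u₀,…,u₅ = -1, -0.2, 0.6, 1.4, 2.2, 3.
f(u) = u² - 3u + 2: f₀=6, f₁=2.64, f₂=0.56, f₃=-0.24, f₄=0.24, f₅=2.
(h/2)·[f₀ + 2f₁ + 2f₂ + 2f₃ + 2f₄ + f₅] = 0.4·(14.4) = 5.76.

5.76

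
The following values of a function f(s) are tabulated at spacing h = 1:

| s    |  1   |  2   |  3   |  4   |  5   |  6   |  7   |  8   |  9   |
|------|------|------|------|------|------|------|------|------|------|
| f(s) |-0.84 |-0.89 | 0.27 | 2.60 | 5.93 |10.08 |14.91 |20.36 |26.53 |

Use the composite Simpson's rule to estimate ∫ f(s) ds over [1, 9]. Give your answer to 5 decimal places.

65.50333

h = 1, n = 8.
(h/3)·[y₀ + 4y₁ + 2y₂ + 4y₃ + 2y₄ + 4y₅ + 2y₆ + 4y₇ + y₈] = 0.333333·(196.51) = 65.50333.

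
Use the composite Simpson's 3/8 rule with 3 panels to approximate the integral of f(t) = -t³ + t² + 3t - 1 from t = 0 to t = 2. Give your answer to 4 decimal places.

2.6667

h = (2 − 0)/3 = 0.666667.
Nodes t₀,…,t₃ = 0, 0.666667, 1.333333, 2.
f(t) = -t³ + t² + 3t - 1: f₀=-1, f₁=1.148148, f₂=2.407407, f₃=1.
(3h/8)·[f₀ + 3f₁ + 3f₂ + f₃] = 0.25·(10.666667) = 2.6667.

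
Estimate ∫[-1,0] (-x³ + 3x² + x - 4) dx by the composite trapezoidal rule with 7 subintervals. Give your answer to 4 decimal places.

-3.2347

h = (0 − (-1))/7 = 0.142857.
Nodes x₀,…,x₇ = -1, -0.857143, -0.714286, -0.571429, -0.428571, -0.285714, -0.142857, 0.
f(x) = -x³ + 3x² + x - 4: f₀=-1, f₁=-2.023324, f₂=-2.819242, f₃=-3.405248, f₄=-3.798834, f₅=-4.017493, f₆=-4.078717, f₇=-4.
(h/2)·[f₀ + 2f₁ + 2f₂ + 2f₃ + 2f₄ + 2f₅ + 2f₆ + f₇] = 0.071429·(-45.285714) = -3.2347.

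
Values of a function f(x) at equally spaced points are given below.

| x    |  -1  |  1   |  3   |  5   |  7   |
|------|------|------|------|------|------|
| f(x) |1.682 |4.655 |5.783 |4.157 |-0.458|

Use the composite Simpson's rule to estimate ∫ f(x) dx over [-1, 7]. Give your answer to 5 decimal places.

h = 2, n = 4.
(h/3)·[y₀ + 4y₁ + 2y₂ + 4y₃ + y₄] = 0.666667·(48.038) = 32.02533.

32.02533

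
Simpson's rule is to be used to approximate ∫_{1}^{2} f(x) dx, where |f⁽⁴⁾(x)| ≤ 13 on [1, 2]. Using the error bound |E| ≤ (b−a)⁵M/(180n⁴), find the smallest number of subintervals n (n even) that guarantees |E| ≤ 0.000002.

Need 13/(180n⁴) ≤ 0.000002.
n⁴ ≥ 13/(180·0.000002) = 36111.1 ⇒ n ≥ 13.7851, so the smallest even n is 14. (n must be even for Simpson's rule.)

14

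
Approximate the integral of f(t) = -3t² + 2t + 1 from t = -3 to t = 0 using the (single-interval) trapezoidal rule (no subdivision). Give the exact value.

T = (b−a)/2 · [f(-3) + f(0)] = 1.5·[(-32) + 1] = -46.5.

-46.5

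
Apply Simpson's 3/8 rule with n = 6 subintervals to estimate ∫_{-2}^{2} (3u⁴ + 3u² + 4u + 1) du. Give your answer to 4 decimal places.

h = (2 − (-2))/6 = 0.666667.
Nodes u₀,…,u₆ = -2, -1.333333, -0.666667, 0, 0.666667, 1.333333, 2.
f(u) = 3u⁴ + 3u² + 4u + 1: f₀=53, f₁=10.481481, f₂=0.259259, f₃=1, f₄=5.592593, f₅=21.148148, f₆=69.
(3h/8)·[f₀ + 3f₁ + 3f₂ + 2f₃ + 3f₄ + 3f₅ + f₆] = 0.25·(236.444444) = 59.1111.

59.1111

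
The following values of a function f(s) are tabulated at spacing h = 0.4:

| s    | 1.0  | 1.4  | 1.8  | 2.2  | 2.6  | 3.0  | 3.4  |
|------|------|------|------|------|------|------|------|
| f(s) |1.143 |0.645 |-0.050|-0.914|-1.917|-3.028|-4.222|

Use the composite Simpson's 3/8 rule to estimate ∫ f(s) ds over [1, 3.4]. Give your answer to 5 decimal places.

-2.69355

h = 0.4, n = 6.
(3h/8)·[y₀ + 3y₁ + 3y₂ + 2y₃ + 3y₄ + 3y₅ + y₆] = 0.15·(-17.957) = -2.69355.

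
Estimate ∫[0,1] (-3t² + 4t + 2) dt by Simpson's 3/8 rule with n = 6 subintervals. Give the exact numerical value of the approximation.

3

h = (1 − 0)/6 = 0.166667.
Nodes t₀,…,t₆ = 0, 0.166667, 0.333333, 0.5, 0.666667, 0.833333, 1.
f(t) = -3t² + 4t + 2: f₀=2, f₁=2.583333, f₂=3, f₃=3.25, f₄=3.333333, f₅=3.25, f₆=3.
(3h/8)·[f₀ + 3f₁ + 3f₂ + 2f₃ + 3f₄ + 3f₅ + f₆] = 0.0625·(48) = 3.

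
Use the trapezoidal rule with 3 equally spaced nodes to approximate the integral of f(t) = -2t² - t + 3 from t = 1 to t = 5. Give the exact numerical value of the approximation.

h = (5 − 1)/2 = 2.
Nodes t₀,…,t₂ = 1, 3, 5.
f(t) = -2t² - t + 3: f₀=0, f₁=-18, f₂=-52.
(h/2)·[f₀ + 2f₁ + f₂] = 1·(-88) = -88.

-88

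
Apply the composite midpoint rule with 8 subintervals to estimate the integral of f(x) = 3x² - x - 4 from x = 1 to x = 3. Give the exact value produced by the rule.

13.96875

h = (3 − 1)/8 = 0.25.
Midpoints m₁,…,m₈ = 1.125, 1.375, 1.625, 1.875, 2.125, 2.375, 2.625, 2.875.
f(m₁)=-1.328125, f(m₂)=0.296875, f(m₃)=2.296875, f(m₄)=4.671875, f(m₅)=7.421875, f(m₆)=10.546875, f(m₇)=14.046875, f(m₈)=17.921875.
h·[f(m₁) + f(m₂) + f(m₃) + f(m₄) + f(m₅) + f(m₆) + f(m₇) + f(m₈)] = 0.25·(55.875) = 13.96875.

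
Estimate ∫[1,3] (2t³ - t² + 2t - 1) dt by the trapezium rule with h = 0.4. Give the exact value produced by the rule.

h = (3 − 1)/5 = 0.4.
Nodes t₀,…,t₅ = 1, 1.4, 1.8, 2.2, 2.6, 3.
f(t) = 2t³ - t² + 2t - 1: f₀=2, f₁=5.328, f₂=11.024, f₃=19.856, f₄=32.592, f₅=50.
(h/2)·[f₀ + 2f₁ + 2f₂ + 2f₃ + 2f₄ + f₅] = 0.2·(189.6) = 37.92.

37.92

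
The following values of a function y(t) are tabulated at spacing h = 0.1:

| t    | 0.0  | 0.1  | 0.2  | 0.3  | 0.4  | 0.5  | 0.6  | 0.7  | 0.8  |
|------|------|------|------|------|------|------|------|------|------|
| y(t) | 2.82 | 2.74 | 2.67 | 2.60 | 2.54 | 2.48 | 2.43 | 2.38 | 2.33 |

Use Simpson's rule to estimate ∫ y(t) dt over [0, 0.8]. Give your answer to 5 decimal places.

h = 0.1, n = 8.
(h/3)·[y₀ + 4y₁ + 2y₂ + 4y₃ + 2y₄ + 4y₅ + 2y₆ + 4y₇ + y₈] = 0.033333·(61.23) = 2.04100.

2.04100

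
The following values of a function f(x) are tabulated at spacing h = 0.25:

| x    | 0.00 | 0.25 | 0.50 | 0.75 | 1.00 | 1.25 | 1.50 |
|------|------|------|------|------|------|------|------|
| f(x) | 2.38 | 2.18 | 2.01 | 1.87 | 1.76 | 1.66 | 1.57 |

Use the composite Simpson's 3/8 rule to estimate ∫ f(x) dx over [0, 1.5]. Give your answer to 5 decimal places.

h = 0.25, n = 6.
(3h/8)·[y₀ + 3y₁ + 3y₂ + 2y₃ + 3y₄ + 3y₅ + y₆] = 0.09375·(30.52) = 2.86125.

2.86125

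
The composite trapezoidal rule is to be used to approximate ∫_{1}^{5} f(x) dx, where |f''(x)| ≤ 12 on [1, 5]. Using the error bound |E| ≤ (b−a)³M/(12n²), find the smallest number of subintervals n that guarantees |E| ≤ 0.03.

Need 768/(12n²) ≤ 0.03.
n² ≥ 768/(12·0.03) = 2133.33 ⇒ n ≥ 46.1880, so the smallest n is 47.

47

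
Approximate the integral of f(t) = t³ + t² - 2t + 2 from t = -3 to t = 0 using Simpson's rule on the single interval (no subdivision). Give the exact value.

3.75

S = (b−a)/6 · [f(-3) + 4f(-1.5) + f(0)] = 0.5·[(-10) + 4·3.875 + 2] = 3.75.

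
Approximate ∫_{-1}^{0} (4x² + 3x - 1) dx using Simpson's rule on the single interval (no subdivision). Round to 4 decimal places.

S = (b−a)/6 · [f(-1) + 4f(-0.5) + f(0)] = 0.166667·[0 + 4·(-1.5) + (-1)] = -1.1667.

-1.1667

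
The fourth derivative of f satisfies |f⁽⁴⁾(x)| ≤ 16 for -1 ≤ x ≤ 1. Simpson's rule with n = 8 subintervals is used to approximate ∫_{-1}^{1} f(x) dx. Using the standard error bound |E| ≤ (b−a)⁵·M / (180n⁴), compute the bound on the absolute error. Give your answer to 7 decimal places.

0.0006944

|E| ≤ (2)⁵·16 / (180·8⁴) = 512/737280 = 0.0006944.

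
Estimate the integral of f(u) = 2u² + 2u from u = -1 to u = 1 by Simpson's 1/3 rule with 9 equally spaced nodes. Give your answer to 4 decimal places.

1.3333

h = (1 − (-1))/8 = 0.25.
Nodes u₀,…,u₈ = -1, -0.75, -0.5, -0.25, 0, 0.25, 0.5, 0.75, 1.
f(u) = 2u² + 2u: f₀=0, f₁=-0.375, f₂=-0.5, f₃=-0.375, f₄=0, f₅=0.625, f₆=1.5, f₇=2.625, f₈=4.
(h/3)·[f₀ + 4f₁ + 2f₂ + 4f₃ + 2f₄ + 4f₅ + 2f₆ + 4f₇ + f₈] = 0.083333·(16) = 1.3333.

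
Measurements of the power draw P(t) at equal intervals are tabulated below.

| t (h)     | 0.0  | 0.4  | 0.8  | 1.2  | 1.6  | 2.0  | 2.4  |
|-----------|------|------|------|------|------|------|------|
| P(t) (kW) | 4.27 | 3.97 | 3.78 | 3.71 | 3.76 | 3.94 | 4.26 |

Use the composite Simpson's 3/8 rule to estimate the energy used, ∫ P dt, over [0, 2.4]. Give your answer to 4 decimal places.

9.3450

h = 0.4, n = 6.
(3h/8)·[y₀ + 3y₁ + 3y₂ + 2y₃ + 3y₄ + 3y₅ + y₆] = 0.15·(62.30) = 9.3450.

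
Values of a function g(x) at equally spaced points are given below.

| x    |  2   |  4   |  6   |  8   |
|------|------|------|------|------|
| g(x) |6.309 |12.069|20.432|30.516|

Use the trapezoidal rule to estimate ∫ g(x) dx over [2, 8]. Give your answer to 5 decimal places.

h = 2, n = 3.
(h/2)·[y₀ + 2y₁ + 2y₂ + y₃] = 1·(101.827) = 101.82700.

101.82700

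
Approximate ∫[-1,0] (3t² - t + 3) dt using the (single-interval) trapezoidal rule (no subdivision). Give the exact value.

T = (b−a)/2 · [f(-1) + f(0)] = 0.5·[7 + 3] = 5.

5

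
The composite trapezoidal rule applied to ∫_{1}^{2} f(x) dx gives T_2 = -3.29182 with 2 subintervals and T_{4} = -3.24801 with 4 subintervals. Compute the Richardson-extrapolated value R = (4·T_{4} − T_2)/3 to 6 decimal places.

-3.233407

R = (4·T_{4} − T_2) / 3 = (4·(-3.24801) − (-3.29182))/3 = (-9.70022)/3 = -3.233407.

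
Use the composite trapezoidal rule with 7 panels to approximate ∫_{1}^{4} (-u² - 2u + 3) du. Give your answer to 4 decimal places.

-27.0918

h = (4 − 1)/7 = 0.428571.
Nodes u₀,…,u₇ = 1, 1.428571, 1.857143, 2.285714, 2.714286, 3.142857, 3.571429, 4.
f(u) = -u² - 2u + 3: f₀=0, f₁=-1.897959, f₂=-4.163265, f₃=-6.795918, f₄=-9.795918, f₅=-13.163265, f₆=-16.897959, f₇=-21.
(h/2)·[f₀ + 2f₁ + 2f₂ + 2f₃ + 2f₄ + 2f₅ + 2f₆ + f₇] = 0.214286·(-126.428571) = -27.0918.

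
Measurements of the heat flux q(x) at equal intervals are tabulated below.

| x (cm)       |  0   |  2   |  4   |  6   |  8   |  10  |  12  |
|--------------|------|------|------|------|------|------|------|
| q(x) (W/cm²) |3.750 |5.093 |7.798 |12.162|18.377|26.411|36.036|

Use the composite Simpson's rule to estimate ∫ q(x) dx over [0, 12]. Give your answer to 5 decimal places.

h = 2, n = 6.
(h/3)·[y₀ + 4y₁ + 2y₂ + 4y₃ + 2y₄ + 4y₅ + y₆] = 0.666667·(266.800) = 177.86667.

177.86667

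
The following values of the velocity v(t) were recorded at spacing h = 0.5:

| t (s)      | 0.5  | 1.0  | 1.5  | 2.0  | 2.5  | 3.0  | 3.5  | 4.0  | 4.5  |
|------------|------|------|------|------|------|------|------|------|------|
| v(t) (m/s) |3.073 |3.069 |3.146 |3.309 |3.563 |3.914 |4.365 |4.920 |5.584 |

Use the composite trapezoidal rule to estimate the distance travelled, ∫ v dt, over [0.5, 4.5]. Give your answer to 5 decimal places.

h = 0.5, n = 8.
(h/2)·[y₀ + 2y₁ + 2y₂ + 2y₃ + 2y₄ + 2y₅ + 2y₆ + 2y₇ + y₈] = 0.25·(61.229) = 15.30725.

15.30725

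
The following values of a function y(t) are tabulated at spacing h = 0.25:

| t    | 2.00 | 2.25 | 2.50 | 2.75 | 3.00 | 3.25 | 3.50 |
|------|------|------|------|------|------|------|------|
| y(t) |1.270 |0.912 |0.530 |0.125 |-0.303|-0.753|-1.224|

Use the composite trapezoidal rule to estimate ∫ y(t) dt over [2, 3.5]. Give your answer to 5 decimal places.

0.13350

h = 0.25, n = 6.
(h/2)·[y₀ + 2y₁ + 2y₂ + 2y₃ + 2y₄ + 2y₅ + y₆] = 0.125·(1.068) = 0.13350.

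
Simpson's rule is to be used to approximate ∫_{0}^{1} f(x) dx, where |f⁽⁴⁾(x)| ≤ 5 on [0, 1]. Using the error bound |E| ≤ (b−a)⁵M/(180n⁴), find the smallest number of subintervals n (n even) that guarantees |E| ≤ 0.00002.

Need 5/(180n⁴) ≤ 0.00002.
n⁴ ≥ 5/(180·0.00002) = 1388.89 ⇒ n ≥ 6.1047, so the smallest even n is 8. (n must be even for Simpson's rule.)

8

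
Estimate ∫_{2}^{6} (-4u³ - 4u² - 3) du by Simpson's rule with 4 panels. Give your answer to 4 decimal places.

h = (6 − 2)/4 = 1.
Nodes u₀,…,u₄ = 2, 3, 4, 5, 6.
f(u) = -4u³ - 4u² - 3: f₀=-51, f₁=-147, f₂=-323, f₃=-603, f₄=-1011.
(h/3)·[f₀ + 4f₁ + 2f₂ + 4f₃ + f₄] = 0.333333·(-4708) = -1569.3333.

-1569.3333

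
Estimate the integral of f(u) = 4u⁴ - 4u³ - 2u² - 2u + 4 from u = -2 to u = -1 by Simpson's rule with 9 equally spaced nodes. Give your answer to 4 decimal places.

42.1335

h = (-1 − (-2))/8 = 0.125.
Nodes u₀,…,u₈ = -2, -1.875, -1.75, -1.625, -1.5, -1.375, -1.25, -1.125, -1.
f(u) = 4u⁴ - 4u³ - 2u² - 2u + 4: f₀=96, f₁=76.5244140625, f₂=60.328125, f₃=47.0244140625, f₄=36.25, f₅=27.6650390625, f₆=20.953125, f₇=15.8212890625, f₈=12.
(h/3)·[f₀ + 4f₁ + 2f₂ + 4f₃ + 2f₄ + 4f₅ + 2f₆ + 4f₇ + f₈] = 0.041667·(1011.203125) = 42.1335.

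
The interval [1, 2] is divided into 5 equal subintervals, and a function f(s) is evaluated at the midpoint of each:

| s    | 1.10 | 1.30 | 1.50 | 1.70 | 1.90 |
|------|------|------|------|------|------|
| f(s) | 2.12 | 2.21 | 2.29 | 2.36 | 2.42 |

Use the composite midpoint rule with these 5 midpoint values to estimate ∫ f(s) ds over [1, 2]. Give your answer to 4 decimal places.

2.2800

h = 0.2, n = 5.
h·[y(m₁) + y(m₂) + y(m₃) + y(m₄) + y(m₅)] = 0.2·(11.40) = 2.2800.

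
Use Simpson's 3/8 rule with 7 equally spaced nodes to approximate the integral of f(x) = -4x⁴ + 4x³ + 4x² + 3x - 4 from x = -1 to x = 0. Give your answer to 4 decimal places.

h = (0 − (-1))/6 = 0.166667.
Nodes x₀,…,x₆ = -1, -0.833333, -0.666667, -0.5, -0.333333, -0.166667, 0.
f(x) = -4x⁴ + 4x³ + 4x² + 3x - 4: f₀=-11, f₁=-7.966049, f₂=-6.197531, f₃=-5.25, f₄=-4.753086, f₅=-4.410494, f₆=-4.
(3h/8)·[f₀ + 3f₁ + 3f₂ + 2f₃ + 3f₄ + 3f₅ + f₆] = 0.0625·(-95.481481) = -5.9676.

-5.9676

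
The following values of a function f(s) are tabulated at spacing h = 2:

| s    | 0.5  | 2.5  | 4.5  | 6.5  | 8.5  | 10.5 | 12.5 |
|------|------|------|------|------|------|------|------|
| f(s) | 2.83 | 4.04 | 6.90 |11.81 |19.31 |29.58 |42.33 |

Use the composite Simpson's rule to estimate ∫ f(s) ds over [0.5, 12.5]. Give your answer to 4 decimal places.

h = 2, n = 6.
(h/3)·[y₀ + 4y₁ + 2y₂ + 4y₃ + 2y₄ + 4y₅ + y₆] = 0.666667·(279.30) = 186.2000.

186.2000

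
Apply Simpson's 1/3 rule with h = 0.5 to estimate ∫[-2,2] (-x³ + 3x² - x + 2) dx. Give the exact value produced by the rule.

h = (2 − (-2))/8 = 0.5.
Nodes x₀,…,x₈ = -2, -1.5, -1, -0.5, 0, 0.5, 1, 1.5, 2.
f(x) = -x³ + 3x² - x + 2: f₀=24, f₁=13.625, f₂=7, f₃=3.375, f₄=2, f₅=2.125, f₆=3, f₇=3.875, f₈=4.
(h/3)·[f₀ + 4f₁ + 2f₂ + 4f₃ + 2f₄ + 4f₅ + 2f₆ + 4f₇ + f₈] = 0.166667·(144) = 24.

24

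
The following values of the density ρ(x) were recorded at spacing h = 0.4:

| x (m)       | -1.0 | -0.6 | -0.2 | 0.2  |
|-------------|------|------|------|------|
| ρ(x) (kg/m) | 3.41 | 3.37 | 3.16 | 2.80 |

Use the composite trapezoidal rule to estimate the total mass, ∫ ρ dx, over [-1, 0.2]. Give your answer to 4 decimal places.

h = 0.4, n = 3.
(h/2)·[y₀ + 2y₁ + 2y₂ + y₃] = 0.2·(19.27) = 3.8540.

3.8540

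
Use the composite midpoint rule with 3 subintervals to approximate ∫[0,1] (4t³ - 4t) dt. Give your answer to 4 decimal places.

h = (1 − 0)/3 = 0.333333.
Midpoints m₁,…,m₃ = 0.166667, 0.5, 0.833333.
f(m₁)=-0.648148, f(m₂)=-1.5, f(m₃)=-1.018519.
h·[f(m₁) + f(m₂) + f(m₃)] = 0.333333·(-3.166667) = -1.0556.

-1.0556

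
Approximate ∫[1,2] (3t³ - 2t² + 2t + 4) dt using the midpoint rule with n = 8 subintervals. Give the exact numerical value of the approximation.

13.568359375

h = (2 − 1)/8 = 0.125.
Midpoints m₁,…,m₈ = 1.0625, 1.1875, 1.3125, 1.4375, 1.5625, 1.6875, 1.8125, 1.9375.
f(m₁)=7.465576171875, f(m₂)=8.578369140625, f(m₃)=9.962646484375, f(m₄)=11.653564453125, f(m₅)=13.686279296875, f(m₆)=16.095947265625, f(m₇)=18.917724609375, f(m₈)=22.186767578125.
h·[f(m₁) + f(m₂) + f(m₃) + f(m₄) + f(m₅) + f(m₆) + f(m₇) + f(m₈)] = 0.125·(108.546875) = 13.568359375.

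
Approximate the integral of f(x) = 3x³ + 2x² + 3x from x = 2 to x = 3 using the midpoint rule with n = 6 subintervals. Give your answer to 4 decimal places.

68.8600

h = (3 − 2)/6 = 0.166667.
Midpoints m₁,…,m₆ = 2.083333, 2.25, 2.416667, 2.583333, 2.75, 2.916667.
f(m₁)=42.057292, f(m₂)=51.046875, f(m₃)=61.272569, f(m₄)=72.817708, f(m₅)=85.765625, f(m₆)=100.199653.
h·[f(m₁) + f(m₂) + f(m₃) + f(m₄) + f(m₅) + f(m₆)] = 0.166667·(413.159722) = 68.8600.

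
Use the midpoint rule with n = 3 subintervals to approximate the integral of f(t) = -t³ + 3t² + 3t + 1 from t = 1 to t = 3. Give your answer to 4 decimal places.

20.2222

h = (3 − 1)/3 = 0.666667.
Midpoints m₁,…,m₃ = 1.333333, 2, 2.666667.
f(m₁)=7.962963, f(m₂)=11, f(m₃)=11.370370.
h·[f(m₁) + f(m₂) + f(m₃)] = 0.666667·(30.333333) = 20.2222.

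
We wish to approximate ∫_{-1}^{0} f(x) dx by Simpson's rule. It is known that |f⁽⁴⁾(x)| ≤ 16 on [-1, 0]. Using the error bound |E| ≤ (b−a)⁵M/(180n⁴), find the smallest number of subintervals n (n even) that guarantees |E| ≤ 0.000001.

Need 16/(180n⁴) ≤ 0.000001.
n⁴ ≥ 16/(180·0.000001) = 88888.9 ⇒ n ≥ 17.2668, so the smallest even n is 18. (n must be even for Simpson's rule.)

18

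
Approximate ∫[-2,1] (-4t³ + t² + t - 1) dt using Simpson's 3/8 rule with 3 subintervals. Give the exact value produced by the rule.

h = (1 − (-2))/3 = 1.
Nodes t₀,…,t₃ = -2, -1, 0, 1.
f(t) = -4t³ + t² + t - 1: f₀=33, f₁=3, f₂=-1, f₃=-3.
(3h/8)·[f₀ + 3f₁ + 3f₂ + f₃] = 0.375·(36) = 13.5.

13.5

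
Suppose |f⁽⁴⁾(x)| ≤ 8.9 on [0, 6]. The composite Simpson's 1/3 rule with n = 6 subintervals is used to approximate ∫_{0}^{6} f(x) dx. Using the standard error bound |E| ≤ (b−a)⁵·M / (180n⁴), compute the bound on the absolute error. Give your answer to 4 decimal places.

|E| ≤ (6)⁵·8.9 / (180·6⁴) = 69206.4/233280 = 0.2967.

0.2967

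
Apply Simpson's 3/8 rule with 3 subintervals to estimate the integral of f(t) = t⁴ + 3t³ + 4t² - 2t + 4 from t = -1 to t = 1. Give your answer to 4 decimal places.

h = (1 − (-1))/3 = 0.666667.
Nodes t₀,…,t₃ = -1, -0.333333, 0.333333, 1.
f(t) = t⁴ + 3t³ + 4t² - 2t + 4: f₀=8, f₁=5.012346, f₂=3.901235, f₃=10.
(3h/8)·[f₀ + 3f₁ + 3f₂ + f₃] = 0.25·(44.740741) = 11.1852.

11.1852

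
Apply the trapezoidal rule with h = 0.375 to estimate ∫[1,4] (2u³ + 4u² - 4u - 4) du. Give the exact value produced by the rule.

170.8359375

h = (4 − 1)/8 = 0.375.
Nodes u₀,…,u₈ = 1, 1.375, 1.75, 2.125, 2.5, 2.875, 3.25, 3.625, 4.
f(u) = 2u³ + 4u² - 4u - 4: f₀=-2, f₁=3.26171875, f₂=11.96875, f₃=24.75390625, f₄=42.25, f₅=65.08984375, f₆=93.90625, f₇=129.33203125, f₈=172.
(h/2)·[f₀ + 2f₁ + 2f₂ + 2f₃ + 2f₄ + 2f₅ + 2f₆ + 2f₇ + f₈] = 0.1875·(911.125) = 170.8359375.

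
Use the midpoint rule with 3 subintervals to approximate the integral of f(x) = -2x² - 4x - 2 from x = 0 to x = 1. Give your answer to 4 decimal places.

h = (1 − 0)/3 = 0.333333.
Midpoints m₁,…,m₃ = 0.166667, 0.5, 0.833333.
f(m₁)=-2.722222, f(m₂)=-4.5, f(m₃)=-6.722222.
h·[f(m₁) + f(m₂) + f(m₃)] = 0.333333·(-13.944444) = -4.6481.

-4.6481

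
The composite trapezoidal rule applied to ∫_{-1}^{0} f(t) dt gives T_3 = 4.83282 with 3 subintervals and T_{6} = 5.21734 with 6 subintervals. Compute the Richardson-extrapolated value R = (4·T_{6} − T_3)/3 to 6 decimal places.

5.345513

R = (4·T_{6} − T_3) / 3 = (4·5.21734 − 4.83282)/3 = (16.03654)/3 = 5.345513.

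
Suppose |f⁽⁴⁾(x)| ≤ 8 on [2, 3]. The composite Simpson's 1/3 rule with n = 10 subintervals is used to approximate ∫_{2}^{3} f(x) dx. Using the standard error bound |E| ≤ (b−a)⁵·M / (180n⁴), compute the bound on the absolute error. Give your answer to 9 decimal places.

|E| ≤ (1)⁵·8 / (180·10⁴) = 8/1800000 = 0.000004444.

0.000004444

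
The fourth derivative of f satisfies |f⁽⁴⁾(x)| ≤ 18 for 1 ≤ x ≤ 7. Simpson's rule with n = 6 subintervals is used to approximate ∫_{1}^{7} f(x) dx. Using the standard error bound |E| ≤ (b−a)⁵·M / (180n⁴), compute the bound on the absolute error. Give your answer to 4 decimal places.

0.6000

|E| ≤ (6)⁵·18 / (180·6⁴) = 139968/233280 = 0.6000.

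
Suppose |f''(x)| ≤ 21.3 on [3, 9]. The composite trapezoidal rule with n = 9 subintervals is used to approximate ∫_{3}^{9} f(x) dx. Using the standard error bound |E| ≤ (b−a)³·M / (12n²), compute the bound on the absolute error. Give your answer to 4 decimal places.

|E| ≤ (6)³·21.3 / (12·9²) = 4600.8/972 = 4.7333.

4.7333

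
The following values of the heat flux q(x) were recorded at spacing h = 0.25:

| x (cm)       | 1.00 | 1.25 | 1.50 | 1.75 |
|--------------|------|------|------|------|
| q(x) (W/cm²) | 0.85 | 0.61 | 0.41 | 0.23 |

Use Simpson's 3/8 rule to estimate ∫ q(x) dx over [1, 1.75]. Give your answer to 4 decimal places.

h = 0.25, n = 3.
(3h/8)·[y₀ + 3y₁ + 3y₂ + y₃] = 0.09375·(4.14) = 0.3881.

0.3881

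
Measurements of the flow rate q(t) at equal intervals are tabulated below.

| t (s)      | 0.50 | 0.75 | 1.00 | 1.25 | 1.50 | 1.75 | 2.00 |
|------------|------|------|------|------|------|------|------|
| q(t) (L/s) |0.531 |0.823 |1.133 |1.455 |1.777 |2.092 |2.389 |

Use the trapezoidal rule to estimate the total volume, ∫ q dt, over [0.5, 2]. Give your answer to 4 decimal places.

2.1850

h = 0.25, n = 6.
(h/2)·[y₀ + 2y₁ + 2y₂ + 2y₃ + 2y₄ + 2y₅ + y₆] = 0.125·(17.480) = 2.1850.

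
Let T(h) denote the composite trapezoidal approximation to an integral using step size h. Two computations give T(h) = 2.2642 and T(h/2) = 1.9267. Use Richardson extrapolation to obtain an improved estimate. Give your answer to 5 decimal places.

R = (4·T(h/2) − T(h)) / 3 = (4·1.9267 − 2.2642)/3 = (5.4426)/3 = 1.81420.

1.81420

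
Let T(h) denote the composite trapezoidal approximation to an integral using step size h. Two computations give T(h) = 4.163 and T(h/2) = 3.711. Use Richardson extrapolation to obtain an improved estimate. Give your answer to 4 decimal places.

3.5603

R = (4·T(h/2) − T(h)) / 3 = (4·3.711 − 4.163)/3 = (10.681)/3 = 3.5603.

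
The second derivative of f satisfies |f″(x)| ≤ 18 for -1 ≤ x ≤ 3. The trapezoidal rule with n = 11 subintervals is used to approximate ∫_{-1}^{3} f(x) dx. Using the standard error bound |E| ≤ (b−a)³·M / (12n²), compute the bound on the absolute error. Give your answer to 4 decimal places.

|E| ≤ (4)³·18 / (12·11²) = 1152/1452 = 0.7934.

0.7934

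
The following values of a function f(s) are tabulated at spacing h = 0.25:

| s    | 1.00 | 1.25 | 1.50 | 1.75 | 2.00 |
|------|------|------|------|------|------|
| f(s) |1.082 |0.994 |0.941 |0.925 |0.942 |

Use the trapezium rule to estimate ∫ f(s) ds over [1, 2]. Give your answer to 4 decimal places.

h = 0.25, n = 4.
(h/2)·[y₀ + 2y₁ + 2y₂ + 2y₃ + y₄] = 0.125·(7.744) = 0.9680.

0.9680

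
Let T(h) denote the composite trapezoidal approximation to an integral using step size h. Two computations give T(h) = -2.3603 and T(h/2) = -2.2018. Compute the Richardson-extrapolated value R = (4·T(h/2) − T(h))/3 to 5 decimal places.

-2.14897

R = (4·T(h/2) − T(h)) / 3 = (4·(-2.2018) − (-2.3603))/3 = (-6.4469)/3 = -2.14897.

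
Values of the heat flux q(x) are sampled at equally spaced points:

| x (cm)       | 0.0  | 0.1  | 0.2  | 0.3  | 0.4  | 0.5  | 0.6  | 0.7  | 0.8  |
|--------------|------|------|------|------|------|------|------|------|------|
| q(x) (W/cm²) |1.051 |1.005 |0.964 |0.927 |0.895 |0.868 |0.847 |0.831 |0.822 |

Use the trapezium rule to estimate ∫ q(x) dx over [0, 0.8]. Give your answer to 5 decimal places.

h = 0.1, n = 8.
(h/2)·[y₀ + 2y₁ + 2y₂ + 2y₃ + 2y₄ + 2y₅ + 2y₆ + 2y₇ + y₈] = 0.05·(14.547) = 0.72735.

0.72735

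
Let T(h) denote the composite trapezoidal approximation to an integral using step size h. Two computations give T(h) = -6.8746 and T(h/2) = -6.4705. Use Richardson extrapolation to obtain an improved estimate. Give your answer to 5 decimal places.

-6.33580

R = (4·T(h/2) − T(h)) / 3 = (4·(-6.4705) − (-6.8746))/3 = (-19.0074)/3 = -6.33580.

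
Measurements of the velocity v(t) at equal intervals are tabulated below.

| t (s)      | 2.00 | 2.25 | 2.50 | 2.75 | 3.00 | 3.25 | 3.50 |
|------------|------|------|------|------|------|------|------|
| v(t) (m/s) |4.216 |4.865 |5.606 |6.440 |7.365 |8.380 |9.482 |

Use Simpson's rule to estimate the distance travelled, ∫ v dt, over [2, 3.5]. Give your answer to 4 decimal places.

h = 0.25, n = 6.
(h/3)·[y₀ + 4y₁ + 2y₂ + 4y₃ + 2y₄ + 4y₅ + y₆] = 0.083333·(118.380) = 9.8650.

9.8650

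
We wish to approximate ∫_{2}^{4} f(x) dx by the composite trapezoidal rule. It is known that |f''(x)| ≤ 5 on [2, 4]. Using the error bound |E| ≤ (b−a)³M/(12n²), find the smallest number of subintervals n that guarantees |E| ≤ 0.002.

41

Need 40/(12n²) ≤ 0.002.
n² ≥ 40/(12·0.002) = 1666.67 ⇒ n ≥ 40.8248, so the smallest n is 41.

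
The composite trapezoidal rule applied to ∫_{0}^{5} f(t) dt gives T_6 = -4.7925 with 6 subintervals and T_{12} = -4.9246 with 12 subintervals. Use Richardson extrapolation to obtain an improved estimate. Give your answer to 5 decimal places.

-4.96863

R = (4·T_{12} − T_6) / 3 = (4·(-4.9246) − (-4.7925))/3 = (-14.9059)/3 = -4.96863.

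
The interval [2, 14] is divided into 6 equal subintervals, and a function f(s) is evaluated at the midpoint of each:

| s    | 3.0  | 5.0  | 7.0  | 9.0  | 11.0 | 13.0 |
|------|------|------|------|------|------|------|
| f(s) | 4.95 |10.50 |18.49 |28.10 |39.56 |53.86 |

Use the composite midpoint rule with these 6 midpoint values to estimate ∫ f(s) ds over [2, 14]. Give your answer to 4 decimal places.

310.9200

h = 2, n = 6.
h·[y(m₁) + y(m₂) + y(m₃) + y(m₄) + y(m₅) + y(m₆)] = 2·(155.46) = 310.9200.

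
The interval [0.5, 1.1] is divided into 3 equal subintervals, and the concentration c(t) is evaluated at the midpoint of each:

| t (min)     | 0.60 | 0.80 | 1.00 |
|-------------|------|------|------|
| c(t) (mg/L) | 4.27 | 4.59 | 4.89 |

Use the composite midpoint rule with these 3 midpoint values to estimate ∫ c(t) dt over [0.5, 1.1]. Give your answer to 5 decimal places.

h = 0.2, n = 3.
h·[y(m₁) + y(m₂) + y(m₃)] = 0.2·(13.75) = 2.75000.

2.75000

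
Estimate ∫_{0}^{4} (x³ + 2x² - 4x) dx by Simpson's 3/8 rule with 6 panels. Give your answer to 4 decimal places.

h = (4 − 0)/6 = 0.666667.
Nodes x₀,…,x₆ = 0, 0.666667, 1.333333, 2, 2.666667, 3.333333, 4.
f(x) = x³ + 2x² - 4x: f₀=0, f₁=-1.481481, f₂=0.592593, f₃=8, f₄=22.518519, f₅=45.925926, f₆=80.
(3h/8)·[f₀ + 3f₁ + 3f₂ + 2f₃ + 3f₄ + 3f₅ + f₆] = 0.25·(298.666667) = 74.6667.

74.6667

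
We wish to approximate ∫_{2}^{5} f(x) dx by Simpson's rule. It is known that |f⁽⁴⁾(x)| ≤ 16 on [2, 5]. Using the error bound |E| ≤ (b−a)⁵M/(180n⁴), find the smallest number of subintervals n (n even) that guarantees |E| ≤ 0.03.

6

Need 3888/(180n⁴) ≤ 0.03.
n⁴ ≥ 3888/(180·0.03) = 720 ⇒ n ≥ 5.1800, so the smallest even n is 6. (n must be even for Simpson's rule.)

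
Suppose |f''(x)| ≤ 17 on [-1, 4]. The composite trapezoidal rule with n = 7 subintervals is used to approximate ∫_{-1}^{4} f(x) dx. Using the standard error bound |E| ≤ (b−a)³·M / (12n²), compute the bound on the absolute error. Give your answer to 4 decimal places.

|E| ≤ (5)³·17 / (12·7²) = 2125/588 = 3.6139.

3.6139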